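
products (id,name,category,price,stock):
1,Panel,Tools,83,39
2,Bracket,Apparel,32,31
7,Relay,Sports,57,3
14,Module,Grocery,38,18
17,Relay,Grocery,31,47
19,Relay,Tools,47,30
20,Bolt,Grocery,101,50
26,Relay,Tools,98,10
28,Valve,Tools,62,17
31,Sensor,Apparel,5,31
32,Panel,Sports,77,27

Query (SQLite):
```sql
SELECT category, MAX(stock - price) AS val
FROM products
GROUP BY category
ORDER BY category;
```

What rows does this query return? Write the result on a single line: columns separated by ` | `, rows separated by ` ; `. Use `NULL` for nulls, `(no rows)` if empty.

For each row compute stock - price.
Group by category; take MAX of the expression per group.
  Apparel: ids {2, 31} → MAX(stock - price)=26
  Grocery: ids {14, 17, 20} → MAX(stock - price)=16
  Sports: ids {7, 32} → MAX(stock - price)=-50
  Tools: ids {1, 19, 26, 28} → MAX(stock - price)=-17

Apparel | 26 ; Grocery | 16 ; Sports | -50 ; Tools | -17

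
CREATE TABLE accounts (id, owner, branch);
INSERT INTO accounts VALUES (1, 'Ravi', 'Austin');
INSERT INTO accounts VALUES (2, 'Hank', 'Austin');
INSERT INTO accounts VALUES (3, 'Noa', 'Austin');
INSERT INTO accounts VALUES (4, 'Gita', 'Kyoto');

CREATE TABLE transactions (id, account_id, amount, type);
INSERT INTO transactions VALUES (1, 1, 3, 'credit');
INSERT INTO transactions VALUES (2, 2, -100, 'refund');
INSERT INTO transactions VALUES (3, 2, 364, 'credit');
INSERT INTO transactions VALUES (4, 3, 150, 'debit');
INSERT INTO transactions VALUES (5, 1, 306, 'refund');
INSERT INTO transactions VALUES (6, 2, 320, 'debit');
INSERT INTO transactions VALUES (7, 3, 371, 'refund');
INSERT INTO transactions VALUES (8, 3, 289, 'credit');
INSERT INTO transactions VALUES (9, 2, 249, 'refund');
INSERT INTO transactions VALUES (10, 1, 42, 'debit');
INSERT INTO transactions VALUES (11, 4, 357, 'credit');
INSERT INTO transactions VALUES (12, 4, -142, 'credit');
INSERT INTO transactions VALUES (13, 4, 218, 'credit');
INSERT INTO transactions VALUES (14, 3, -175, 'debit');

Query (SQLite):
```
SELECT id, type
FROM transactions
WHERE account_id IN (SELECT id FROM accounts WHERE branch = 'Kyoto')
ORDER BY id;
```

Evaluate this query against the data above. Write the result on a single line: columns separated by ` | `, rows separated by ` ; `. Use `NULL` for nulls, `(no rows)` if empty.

11 | credit ; 12 | credit ; 13 | credit

Inner query: accounts.id where branch = 'Kyoto'.
Outer: keep transactions rows whose account_id is in that set.
Inner query → {4}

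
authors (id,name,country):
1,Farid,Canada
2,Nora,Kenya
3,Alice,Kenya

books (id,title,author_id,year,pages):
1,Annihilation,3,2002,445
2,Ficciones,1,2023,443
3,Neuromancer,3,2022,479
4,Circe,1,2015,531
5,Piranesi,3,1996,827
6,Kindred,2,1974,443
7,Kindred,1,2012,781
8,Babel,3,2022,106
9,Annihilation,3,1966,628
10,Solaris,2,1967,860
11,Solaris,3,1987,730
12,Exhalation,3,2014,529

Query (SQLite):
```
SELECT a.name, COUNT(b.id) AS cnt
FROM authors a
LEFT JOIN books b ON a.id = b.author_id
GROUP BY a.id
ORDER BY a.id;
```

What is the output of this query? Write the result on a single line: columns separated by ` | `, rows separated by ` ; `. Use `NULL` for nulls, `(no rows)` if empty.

LEFT JOIN keeps every authors row; unmatched ones get NULL for books columns.
Group by authors.id and compute COUNT(b.id). COUNT(col) of an all-NULL group is 0.
  1: ids {2, 4, 7} → COUNT(b.id)=3
  2: ids {6, 10} → COUNT(b.id)=2
  3: ids {1, 3, 5, 8, 9, 11, 12} → COUNT(b.id)=7

Farid | 3 ; Nora | 2 ; Alice | 7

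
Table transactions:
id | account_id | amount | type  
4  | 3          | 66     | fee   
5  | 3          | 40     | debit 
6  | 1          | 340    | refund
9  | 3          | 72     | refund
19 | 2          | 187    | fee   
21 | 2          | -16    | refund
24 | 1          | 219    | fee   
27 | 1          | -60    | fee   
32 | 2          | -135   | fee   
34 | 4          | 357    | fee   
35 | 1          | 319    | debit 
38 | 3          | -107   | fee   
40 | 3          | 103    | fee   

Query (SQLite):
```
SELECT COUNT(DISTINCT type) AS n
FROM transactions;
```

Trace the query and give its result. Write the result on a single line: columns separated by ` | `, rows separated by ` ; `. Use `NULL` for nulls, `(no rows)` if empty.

Count distinct non-NULL type values.

3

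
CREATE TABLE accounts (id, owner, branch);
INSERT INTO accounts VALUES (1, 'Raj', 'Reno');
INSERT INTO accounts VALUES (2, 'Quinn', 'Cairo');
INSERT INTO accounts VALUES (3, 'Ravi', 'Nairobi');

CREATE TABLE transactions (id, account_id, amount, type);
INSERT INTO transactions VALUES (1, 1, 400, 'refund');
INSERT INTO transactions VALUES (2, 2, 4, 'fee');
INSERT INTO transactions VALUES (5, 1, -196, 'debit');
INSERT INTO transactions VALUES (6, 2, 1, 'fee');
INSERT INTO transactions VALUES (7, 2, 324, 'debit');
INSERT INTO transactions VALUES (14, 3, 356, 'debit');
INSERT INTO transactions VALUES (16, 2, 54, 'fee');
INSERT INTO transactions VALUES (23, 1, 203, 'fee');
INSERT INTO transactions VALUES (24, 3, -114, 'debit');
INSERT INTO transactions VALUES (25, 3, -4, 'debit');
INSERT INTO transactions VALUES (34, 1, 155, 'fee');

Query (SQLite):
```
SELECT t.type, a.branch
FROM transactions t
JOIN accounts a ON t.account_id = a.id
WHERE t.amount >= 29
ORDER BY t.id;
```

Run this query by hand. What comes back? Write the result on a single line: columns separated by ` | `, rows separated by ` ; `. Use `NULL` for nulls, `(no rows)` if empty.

refund | Reno ; debit | Cairo ; debit | Nairobi ; fee | Cairo ; fee | Reno ; fee | Reno

Each transactions row matches the accounts row where account_id = accounts.id.
Then keep rows with t.amount >= 29.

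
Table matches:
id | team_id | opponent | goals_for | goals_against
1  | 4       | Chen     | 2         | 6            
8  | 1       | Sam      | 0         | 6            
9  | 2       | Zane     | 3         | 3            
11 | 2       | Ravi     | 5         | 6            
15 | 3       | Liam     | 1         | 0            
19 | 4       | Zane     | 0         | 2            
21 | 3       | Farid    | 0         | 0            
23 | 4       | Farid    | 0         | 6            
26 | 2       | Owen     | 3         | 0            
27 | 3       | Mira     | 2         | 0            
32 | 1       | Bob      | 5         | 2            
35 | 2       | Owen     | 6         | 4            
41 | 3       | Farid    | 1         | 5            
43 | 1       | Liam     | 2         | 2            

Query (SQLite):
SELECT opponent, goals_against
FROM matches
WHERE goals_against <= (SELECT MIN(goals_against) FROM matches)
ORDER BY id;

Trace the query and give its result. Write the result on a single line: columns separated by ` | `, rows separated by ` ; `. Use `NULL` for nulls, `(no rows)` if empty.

Scalar subquery: MIN(goals_against) over all matches rows = 0.
Keep rows where goals_against <= that value.

Liam | 0 ; Farid | 0 ; Owen | 0 ; Mira | 0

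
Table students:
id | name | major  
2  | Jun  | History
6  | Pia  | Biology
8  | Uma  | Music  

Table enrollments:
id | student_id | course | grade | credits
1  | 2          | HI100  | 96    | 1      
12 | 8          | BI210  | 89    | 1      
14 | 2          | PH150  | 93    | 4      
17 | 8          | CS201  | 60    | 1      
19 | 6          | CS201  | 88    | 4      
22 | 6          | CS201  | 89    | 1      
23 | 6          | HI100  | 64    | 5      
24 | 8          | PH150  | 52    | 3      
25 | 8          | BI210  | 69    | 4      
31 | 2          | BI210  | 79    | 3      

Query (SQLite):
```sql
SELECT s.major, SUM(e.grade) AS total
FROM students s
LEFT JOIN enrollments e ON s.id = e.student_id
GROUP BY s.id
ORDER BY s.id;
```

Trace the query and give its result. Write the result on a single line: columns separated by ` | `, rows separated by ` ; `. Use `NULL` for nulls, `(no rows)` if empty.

History | 268 ; Biology | 241 ; Music | 270

LEFT JOIN keeps every students row; unmatched ones get NULL for enrollments columns.
Group by students.id and compute SUM(e.grade). SUM over an all-NULL group is NULL.
  2: ids {1, 14, 31} → SUM(e.grade)=268
  6: ids {19, 22, 23} → SUM(e.grade)=241
  8: ids {12, 17, 24, 25} → SUM(e.grade)=270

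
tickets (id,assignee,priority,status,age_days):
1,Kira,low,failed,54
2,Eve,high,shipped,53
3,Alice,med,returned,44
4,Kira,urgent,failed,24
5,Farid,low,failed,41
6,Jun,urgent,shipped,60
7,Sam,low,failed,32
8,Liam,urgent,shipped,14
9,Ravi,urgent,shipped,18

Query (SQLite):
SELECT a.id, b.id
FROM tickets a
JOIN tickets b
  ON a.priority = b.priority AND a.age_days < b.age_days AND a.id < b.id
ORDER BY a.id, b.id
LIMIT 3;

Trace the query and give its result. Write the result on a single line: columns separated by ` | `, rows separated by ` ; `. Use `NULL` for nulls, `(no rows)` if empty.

Pairs (a,b) with same priority, a.age_days < b.age_days, a.id < b.id.
priority groups: high:{2} low:{1,5,7} med:{3} urgent:{4,6,8,9}
Ordered by (a.id, b.id); first 3.

4 | 6 ; 8 | 9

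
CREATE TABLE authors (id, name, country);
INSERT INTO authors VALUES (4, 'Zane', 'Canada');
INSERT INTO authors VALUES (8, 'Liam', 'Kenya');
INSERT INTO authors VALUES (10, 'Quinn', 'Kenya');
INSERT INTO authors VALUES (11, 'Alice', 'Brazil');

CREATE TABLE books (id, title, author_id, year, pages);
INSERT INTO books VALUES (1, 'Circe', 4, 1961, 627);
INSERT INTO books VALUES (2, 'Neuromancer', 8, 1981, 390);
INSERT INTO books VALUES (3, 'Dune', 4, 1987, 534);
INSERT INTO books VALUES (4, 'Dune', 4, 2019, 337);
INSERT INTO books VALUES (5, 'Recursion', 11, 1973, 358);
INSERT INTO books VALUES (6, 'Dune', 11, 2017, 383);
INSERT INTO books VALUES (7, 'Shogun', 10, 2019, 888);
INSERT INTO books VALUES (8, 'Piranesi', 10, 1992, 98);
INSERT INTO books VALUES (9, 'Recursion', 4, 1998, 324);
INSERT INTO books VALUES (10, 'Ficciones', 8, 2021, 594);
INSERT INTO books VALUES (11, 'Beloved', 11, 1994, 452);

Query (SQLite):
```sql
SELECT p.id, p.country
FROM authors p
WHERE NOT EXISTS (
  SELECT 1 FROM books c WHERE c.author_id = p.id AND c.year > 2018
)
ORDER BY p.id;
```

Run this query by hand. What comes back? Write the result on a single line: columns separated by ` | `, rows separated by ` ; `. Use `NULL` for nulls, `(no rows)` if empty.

For each authors row, check whether any books with matching author_id has year > 2018.
Keep rows where that is false.

11 | Brazil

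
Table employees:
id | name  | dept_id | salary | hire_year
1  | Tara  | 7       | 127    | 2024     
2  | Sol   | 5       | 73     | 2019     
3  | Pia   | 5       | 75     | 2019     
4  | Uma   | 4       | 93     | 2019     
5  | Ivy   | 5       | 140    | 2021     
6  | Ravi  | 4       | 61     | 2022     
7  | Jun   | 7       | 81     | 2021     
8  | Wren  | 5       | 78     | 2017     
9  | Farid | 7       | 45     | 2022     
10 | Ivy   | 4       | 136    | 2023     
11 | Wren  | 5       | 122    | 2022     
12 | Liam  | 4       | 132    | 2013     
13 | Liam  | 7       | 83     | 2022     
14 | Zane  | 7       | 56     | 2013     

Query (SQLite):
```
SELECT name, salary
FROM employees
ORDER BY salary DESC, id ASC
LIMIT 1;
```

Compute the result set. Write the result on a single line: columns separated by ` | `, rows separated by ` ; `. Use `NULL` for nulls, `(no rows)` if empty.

Sort by salary desc, tiebreak id asc: (140, id=5), (136, id=10), (132, id=12), (127, id=1) …. Take first 1.

Ivy | 140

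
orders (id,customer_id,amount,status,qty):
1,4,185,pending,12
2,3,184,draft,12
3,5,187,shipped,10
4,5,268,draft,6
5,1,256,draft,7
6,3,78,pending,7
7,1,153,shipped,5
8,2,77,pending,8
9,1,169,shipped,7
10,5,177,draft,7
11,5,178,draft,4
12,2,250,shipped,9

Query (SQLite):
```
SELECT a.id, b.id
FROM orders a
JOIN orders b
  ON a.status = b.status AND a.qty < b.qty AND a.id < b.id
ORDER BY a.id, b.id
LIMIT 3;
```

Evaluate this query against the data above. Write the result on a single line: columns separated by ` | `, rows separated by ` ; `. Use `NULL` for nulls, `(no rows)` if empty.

Pairs (a,b) with same status, a.qty < b.qty, a.id < b.id.
status groups: draft:{2,4,5,10,11} pending:{1,6,8} shipped:{3,7,9,12}
Ordered by (a.id, b.id); first 3.

4 | 5 ; 4 | 10 ; 6 | 8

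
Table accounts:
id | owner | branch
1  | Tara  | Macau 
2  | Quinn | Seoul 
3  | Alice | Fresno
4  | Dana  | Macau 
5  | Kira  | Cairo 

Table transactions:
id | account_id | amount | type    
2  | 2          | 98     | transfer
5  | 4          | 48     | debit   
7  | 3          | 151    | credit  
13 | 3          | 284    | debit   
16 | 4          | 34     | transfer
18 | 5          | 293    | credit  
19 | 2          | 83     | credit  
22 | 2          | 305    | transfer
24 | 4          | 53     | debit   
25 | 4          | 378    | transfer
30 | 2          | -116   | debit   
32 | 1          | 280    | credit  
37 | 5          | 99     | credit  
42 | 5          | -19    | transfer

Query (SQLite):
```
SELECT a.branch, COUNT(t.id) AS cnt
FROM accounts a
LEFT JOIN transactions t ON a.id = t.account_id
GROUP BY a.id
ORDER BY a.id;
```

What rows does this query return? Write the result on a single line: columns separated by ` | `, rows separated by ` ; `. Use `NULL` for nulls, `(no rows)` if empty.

LEFT JOIN keeps every accounts row; unmatched ones get NULL for transactions columns.
Group by accounts.id and compute COUNT(t.id). COUNT(col) of an all-NULL group is 0.
  1: ids {32} → COUNT(t.id)=1
  2: ids {2, 19, 22, 30} → COUNT(t.id)=4
  3: ids {7, 13} → COUNT(t.id)=2
  4: ids {5, 16, 24, 25} → COUNT(t.id)=4
  5: ids {18, 37, 42} → COUNT(t.id)=3

Macau | 1 ; Seoul | 4 ; Fresno | 2 ; Macau | 4 ; Cairo | 3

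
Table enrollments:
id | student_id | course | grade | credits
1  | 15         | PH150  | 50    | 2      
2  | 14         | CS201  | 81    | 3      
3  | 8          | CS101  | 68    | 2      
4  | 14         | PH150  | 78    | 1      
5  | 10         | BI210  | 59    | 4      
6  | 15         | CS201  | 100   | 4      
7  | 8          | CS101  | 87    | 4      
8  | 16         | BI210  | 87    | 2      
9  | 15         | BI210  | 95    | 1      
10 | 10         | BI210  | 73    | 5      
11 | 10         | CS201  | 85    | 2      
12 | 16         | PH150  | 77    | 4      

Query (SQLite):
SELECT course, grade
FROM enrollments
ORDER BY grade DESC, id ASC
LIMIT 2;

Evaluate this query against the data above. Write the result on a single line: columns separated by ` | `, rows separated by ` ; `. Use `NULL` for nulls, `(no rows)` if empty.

CS201 | 100 ; BI210 | 95

Sort by grade desc, tiebreak id asc: (100, id=6), (95, id=9), (87, id=7), (87, id=8), (85, id=11) …. Take first 2.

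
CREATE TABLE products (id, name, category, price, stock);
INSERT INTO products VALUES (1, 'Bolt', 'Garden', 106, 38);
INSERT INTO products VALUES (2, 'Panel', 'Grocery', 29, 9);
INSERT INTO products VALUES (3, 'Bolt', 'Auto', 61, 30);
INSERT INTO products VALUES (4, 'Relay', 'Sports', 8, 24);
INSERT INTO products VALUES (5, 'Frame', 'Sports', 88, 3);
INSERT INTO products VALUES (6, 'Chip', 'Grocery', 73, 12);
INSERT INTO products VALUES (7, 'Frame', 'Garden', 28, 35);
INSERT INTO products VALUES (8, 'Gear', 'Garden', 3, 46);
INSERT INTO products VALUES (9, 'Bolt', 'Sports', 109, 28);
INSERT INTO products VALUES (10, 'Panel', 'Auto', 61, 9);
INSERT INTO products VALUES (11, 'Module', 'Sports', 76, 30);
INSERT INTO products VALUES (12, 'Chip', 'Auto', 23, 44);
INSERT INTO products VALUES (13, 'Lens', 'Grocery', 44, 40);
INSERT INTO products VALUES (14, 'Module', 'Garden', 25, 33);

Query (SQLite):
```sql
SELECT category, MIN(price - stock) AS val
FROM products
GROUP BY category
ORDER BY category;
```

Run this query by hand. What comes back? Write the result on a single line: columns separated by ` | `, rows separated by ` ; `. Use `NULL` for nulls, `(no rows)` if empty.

For each row compute price - stock.
Group by category; take MIN of the expression per group.
  Auto: ids {3, 10, 12} → MIN(price - stock)=-21
  Garden: ids {1, 7, 8, 14} → MIN(price - stock)=-43
  Grocery: ids {2, 6, 13} → MIN(price - stock)=4
  Sports: ids {4, 5, 9, 11} → MIN(price - stock)=-16

Auto | -21 ; Garden | -43 ; Grocery | 4 ; Sports | -16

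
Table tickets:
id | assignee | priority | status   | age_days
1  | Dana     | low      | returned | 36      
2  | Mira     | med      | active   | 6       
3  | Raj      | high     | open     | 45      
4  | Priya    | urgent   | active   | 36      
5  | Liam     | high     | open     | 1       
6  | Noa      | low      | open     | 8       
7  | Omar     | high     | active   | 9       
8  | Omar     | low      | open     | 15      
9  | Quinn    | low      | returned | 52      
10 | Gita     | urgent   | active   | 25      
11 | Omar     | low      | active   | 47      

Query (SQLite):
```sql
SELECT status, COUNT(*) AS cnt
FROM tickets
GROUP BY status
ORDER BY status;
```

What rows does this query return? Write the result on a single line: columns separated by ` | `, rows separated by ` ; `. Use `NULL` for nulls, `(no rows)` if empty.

active | 5 ; open | 4 ; returned | 2

Partition tickets by status; compute COUNT(*) within each group.
  active: ids {2, 4, 7, 10, 11} → COUNT(*)=5
  open: ids {3, 5, 6, 8} → COUNT(*)=4
  returned: ids {1, 9} → COUNT(*)=2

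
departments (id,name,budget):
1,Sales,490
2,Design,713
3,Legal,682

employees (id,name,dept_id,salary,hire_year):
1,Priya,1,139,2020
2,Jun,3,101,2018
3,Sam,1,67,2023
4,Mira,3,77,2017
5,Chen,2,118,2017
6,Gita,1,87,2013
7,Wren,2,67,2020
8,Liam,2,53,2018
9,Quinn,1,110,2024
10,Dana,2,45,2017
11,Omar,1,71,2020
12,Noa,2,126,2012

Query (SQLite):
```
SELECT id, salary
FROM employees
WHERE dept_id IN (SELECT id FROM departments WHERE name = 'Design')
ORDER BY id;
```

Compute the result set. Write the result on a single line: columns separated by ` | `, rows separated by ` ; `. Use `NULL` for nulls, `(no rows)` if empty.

Inner query: departments.id where name = 'Design'.
Outer: keep employees rows whose dept_id is in that set.
Inner query → {2}

5 | 118 ; 7 | 67 ; 8 | 53 ; 10 | 45 ; 12 | 126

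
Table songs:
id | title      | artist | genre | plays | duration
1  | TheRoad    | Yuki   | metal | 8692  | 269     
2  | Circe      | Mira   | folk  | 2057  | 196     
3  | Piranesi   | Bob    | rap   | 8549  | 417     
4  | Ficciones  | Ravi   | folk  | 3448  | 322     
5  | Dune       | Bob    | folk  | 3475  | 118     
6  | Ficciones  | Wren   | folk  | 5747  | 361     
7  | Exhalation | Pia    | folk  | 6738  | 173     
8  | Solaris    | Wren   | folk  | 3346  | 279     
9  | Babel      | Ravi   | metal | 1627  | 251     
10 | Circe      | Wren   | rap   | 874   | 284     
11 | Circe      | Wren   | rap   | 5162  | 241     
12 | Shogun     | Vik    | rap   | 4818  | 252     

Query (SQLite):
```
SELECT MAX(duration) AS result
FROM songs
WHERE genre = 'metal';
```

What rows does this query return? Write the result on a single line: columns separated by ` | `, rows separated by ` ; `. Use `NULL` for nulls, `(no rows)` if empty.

269

Rows where genre='metal' → duration values: [269, 251].
MAX of non-NULL values = 269.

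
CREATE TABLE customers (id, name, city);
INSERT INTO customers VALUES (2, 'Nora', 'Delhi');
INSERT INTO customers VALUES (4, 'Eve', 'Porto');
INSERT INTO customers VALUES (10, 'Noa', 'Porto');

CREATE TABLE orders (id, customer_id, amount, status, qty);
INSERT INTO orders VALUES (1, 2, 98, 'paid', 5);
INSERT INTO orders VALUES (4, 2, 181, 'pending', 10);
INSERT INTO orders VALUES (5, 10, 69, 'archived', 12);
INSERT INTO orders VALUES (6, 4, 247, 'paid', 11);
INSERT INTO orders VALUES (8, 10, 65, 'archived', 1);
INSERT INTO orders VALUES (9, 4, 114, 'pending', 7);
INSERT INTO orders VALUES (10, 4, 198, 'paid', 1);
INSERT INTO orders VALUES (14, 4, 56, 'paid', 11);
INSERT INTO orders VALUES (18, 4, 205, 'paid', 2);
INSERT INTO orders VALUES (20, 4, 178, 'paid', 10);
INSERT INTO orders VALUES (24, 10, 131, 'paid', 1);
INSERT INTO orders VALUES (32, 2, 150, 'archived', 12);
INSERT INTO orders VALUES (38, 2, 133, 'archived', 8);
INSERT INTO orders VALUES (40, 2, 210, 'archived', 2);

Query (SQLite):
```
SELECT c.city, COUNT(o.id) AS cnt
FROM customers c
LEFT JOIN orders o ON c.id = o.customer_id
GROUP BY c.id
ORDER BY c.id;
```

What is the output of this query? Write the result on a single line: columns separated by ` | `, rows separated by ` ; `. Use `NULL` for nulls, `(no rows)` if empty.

LEFT JOIN keeps every customers row; unmatched ones get NULL for orders columns.
Group by customers.id and compute COUNT(o.id). COUNT(col) of an all-NULL group is 0.
  2: ids {1, 4, 32, 38, 40} → COUNT(o.id)=5
  4: ids {6, 9, 10, 14, 18, 20} → COUNT(o.id)=6
  10: ids {5, 8, 24} → COUNT(o.id)=3

Delhi | 5 ; Porto | 6 ; Porto | 3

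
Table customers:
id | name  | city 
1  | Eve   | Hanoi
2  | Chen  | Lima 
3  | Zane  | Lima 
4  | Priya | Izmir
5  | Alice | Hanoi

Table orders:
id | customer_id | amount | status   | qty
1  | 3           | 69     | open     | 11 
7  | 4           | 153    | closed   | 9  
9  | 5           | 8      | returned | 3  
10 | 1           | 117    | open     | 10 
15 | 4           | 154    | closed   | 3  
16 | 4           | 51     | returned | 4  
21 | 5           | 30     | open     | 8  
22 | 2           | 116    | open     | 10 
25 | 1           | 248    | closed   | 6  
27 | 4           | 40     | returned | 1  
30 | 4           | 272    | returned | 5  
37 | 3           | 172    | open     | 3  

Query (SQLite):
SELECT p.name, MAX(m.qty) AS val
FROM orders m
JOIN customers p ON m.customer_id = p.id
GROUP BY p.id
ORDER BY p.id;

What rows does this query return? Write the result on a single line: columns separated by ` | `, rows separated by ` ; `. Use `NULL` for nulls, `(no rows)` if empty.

Eve | 10 ; Chen | 10 ; Zane | 11 ; Priya | 9 ; Alice | 8

Join each orders row to its customers via customer_id.
Group joined rows by customers.id; compute MAX(m.qty) per group.
  1: ids {10, 25} → MAX(m.qty)=10
  2: ids {22} → MAX(m.qty)=10
  3: ids {1, 37} → MAX(m.qty)=11
  4: ids {7, 15, 16, 27, 30} → MAX(m.qty)=9
  5: ids {9, 21} → MAX(m.qty)=8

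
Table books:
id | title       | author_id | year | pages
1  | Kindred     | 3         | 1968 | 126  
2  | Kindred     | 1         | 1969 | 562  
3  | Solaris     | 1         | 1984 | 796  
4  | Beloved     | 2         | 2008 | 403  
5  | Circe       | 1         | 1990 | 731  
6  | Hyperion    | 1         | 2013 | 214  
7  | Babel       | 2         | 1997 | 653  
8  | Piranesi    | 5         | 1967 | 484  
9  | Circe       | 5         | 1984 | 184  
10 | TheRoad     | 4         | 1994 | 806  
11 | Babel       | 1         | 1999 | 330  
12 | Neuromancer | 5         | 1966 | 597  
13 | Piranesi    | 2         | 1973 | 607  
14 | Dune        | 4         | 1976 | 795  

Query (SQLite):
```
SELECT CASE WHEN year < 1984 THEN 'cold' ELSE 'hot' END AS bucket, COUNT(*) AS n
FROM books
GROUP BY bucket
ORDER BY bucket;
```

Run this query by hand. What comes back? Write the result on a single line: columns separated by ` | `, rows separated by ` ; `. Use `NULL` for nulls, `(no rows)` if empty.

cold | 6 ; hot | 8

Bucket rows by year < 1984 → 'cold' else 'hot'; count each bucket.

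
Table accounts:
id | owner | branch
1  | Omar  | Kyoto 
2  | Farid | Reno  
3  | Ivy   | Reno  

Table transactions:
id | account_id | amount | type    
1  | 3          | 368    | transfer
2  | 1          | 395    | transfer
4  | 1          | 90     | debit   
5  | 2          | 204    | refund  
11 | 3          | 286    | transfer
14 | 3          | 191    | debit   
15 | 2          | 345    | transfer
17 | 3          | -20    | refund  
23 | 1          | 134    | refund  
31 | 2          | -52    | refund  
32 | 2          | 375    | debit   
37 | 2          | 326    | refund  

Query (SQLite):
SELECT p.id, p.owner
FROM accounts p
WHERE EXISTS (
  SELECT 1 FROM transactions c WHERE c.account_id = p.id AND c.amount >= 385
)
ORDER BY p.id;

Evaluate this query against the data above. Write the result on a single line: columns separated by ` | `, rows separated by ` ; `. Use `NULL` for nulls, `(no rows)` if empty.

1 | Omar

For each accounts row, check whether any transactions with matching account_id has amount >= 385.
Keep rows where that is true.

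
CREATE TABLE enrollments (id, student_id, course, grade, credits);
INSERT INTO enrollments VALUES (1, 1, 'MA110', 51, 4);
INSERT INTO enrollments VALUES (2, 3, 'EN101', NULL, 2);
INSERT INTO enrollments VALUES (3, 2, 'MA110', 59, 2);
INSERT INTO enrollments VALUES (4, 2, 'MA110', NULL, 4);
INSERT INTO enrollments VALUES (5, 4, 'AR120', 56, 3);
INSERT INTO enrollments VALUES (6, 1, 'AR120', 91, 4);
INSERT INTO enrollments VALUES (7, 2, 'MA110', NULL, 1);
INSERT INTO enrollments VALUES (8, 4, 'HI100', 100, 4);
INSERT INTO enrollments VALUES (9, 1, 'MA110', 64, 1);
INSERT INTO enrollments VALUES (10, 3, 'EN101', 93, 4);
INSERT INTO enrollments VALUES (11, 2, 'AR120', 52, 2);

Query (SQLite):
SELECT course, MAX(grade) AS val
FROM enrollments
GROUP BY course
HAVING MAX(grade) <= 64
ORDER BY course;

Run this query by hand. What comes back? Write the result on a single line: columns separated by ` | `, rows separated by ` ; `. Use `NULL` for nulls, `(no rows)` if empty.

MA110 | 64

Partition enrollments by course; compute MAX(grade) within each group.
HAVING: keep groups where MAX(grade) <= 64.
  AR120: ids {5, 6, 11} → MAX(grade)=91
  EN101: ids {2, 10} → MAX(grade)=93
  HI100: ids {8} → MAX(grade)=100
  MA110: ids {1, 3, 4, 7, 9} → MAX(grade)=64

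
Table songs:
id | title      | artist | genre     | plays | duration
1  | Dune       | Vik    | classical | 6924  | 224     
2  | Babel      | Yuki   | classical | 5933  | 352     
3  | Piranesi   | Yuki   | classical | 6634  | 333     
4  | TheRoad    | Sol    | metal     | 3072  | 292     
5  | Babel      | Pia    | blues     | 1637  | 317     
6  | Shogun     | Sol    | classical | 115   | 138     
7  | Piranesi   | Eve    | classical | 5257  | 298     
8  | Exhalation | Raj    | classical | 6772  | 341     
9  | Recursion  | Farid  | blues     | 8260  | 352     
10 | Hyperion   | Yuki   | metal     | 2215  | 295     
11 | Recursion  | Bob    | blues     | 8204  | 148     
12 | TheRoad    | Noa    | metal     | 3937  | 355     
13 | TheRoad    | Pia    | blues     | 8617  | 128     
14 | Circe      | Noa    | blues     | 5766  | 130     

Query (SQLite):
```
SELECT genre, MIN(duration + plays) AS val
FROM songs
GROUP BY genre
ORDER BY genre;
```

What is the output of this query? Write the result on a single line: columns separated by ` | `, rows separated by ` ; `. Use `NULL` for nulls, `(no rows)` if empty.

For each row compute duration + plays.
Group by genre; take MIN of the expression per group.
  blues: ids {5, 9, 11, 13, 14} → MIN(duration + plays)=1954
  classical: ids {1, 2, 3, 6, 7, 8} → MIN(duration + plays)=253
  metal: ids {4, 10, 12} → MIN(duration + plays)=2510

blues | 1954 ; classical | 253 ; metal | 2510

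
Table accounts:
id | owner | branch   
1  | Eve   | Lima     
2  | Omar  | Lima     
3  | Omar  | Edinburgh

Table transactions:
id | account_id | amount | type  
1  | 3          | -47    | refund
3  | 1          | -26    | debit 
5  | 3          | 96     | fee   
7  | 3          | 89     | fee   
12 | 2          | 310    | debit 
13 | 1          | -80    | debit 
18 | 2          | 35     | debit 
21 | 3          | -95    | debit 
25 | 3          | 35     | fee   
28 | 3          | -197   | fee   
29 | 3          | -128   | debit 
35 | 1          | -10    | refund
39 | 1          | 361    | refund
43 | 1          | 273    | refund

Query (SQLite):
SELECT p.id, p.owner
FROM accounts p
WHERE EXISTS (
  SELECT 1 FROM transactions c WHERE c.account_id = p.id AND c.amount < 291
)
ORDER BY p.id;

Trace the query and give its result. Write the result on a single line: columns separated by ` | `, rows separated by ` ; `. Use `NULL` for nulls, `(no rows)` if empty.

For each accounts row, check whether any transactions with matching account_id has amount < 291.
Keep rows where that is true.

1 | Eve ; 2 | Omar ; 3 | Omar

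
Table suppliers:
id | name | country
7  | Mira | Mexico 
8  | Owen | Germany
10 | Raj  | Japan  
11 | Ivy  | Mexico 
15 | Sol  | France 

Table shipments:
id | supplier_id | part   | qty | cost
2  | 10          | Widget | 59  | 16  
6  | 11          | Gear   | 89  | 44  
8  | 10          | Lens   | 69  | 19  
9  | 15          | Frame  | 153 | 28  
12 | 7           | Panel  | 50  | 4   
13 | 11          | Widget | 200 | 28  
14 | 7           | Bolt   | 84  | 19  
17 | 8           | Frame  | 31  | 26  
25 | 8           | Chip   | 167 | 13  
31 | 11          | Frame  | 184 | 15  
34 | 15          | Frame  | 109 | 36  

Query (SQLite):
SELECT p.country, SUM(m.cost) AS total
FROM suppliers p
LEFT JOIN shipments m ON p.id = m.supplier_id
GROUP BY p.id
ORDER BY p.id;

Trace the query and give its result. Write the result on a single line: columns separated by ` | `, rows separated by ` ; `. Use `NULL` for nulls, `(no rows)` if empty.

Mexico | 23 ; Germany | 39 ; Japan | 35 ; Mexico | 87 ; France | 64

LEFT JOIN keeps every suppliers row; unmatched ones get NULL for shipments columns.
Group by suppliers.id and compute SUM(m.cost). SUM over an all-NULL group is NULL.
  7: ids {12, 14} → SUM(m.cost)=23
  8: ids {17, 25} → SUM(m.cost)=39
  10: ids {2, 8} → SUM(m.cost)=35
  11: ids {6, 13, 31} → SUM(m.cost)=87
  15: ids {9, 34} → SUM(m.cost)=64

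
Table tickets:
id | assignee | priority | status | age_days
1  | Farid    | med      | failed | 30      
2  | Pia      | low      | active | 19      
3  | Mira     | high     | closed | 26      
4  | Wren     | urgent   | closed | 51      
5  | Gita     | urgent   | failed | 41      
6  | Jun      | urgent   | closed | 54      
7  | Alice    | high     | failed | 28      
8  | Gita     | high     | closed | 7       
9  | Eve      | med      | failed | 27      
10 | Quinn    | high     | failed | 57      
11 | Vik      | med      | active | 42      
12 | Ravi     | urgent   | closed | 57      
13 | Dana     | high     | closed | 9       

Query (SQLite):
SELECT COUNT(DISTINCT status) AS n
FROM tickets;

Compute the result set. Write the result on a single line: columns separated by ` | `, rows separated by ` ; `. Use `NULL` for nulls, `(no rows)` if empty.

3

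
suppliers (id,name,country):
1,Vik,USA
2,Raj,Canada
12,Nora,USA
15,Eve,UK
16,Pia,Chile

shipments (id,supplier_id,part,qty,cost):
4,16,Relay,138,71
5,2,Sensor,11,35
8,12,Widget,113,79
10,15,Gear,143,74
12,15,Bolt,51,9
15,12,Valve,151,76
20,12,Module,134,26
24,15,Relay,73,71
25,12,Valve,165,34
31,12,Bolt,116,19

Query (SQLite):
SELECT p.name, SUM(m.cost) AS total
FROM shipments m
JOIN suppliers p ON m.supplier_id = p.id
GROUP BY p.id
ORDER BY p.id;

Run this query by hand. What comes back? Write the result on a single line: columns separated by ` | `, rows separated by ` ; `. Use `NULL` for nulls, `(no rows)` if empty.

Raj | 35 ; Nora | 234 ; Eve | 154 ; Pia | 71

Join each shipments row to its suppliers via supplier_id.
Group joined rows by suppliers.id; compute SUM(m.cost) per group.
  2: ids {5} → SUM(m.cost)=35
  12: ids {8, 15, 20, 25, 31} → SUM(m.cost)=234
  15: ids {10, 12, 24} → SUM(m.cost)=154
  16: ids {4} → SUM(m.cost)=71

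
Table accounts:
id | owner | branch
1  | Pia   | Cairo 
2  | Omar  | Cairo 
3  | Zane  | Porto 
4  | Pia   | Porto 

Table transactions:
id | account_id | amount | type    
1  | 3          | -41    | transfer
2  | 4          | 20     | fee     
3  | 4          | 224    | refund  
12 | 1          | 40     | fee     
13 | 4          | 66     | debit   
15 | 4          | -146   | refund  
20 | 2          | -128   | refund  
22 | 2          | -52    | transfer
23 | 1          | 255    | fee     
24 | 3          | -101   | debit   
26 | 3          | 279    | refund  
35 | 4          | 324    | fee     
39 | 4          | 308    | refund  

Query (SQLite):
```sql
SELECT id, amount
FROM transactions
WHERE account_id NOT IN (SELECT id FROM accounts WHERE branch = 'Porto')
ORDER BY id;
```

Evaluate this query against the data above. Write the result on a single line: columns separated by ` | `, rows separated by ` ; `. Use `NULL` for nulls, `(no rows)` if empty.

Inner query: accounts.id where branch = 'Porto'.
Outer: keep transactions rows whose account_id is not in that set.
Inner query → {3, 4}

12 | 40 ; 20 | -128 ; 22 | -52 ; 23 | 255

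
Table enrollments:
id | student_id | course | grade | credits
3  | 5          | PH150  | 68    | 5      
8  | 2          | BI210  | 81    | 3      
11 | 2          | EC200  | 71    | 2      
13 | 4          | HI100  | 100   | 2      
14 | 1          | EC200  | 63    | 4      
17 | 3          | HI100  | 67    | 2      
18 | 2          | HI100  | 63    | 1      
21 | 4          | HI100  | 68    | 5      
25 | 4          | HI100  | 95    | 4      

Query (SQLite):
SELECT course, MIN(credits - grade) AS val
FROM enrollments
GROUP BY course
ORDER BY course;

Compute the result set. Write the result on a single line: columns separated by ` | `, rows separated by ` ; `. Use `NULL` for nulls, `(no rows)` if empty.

BI210 | -78 ; EC200 | -69 ; HI100 | -98 ; PH150 | -63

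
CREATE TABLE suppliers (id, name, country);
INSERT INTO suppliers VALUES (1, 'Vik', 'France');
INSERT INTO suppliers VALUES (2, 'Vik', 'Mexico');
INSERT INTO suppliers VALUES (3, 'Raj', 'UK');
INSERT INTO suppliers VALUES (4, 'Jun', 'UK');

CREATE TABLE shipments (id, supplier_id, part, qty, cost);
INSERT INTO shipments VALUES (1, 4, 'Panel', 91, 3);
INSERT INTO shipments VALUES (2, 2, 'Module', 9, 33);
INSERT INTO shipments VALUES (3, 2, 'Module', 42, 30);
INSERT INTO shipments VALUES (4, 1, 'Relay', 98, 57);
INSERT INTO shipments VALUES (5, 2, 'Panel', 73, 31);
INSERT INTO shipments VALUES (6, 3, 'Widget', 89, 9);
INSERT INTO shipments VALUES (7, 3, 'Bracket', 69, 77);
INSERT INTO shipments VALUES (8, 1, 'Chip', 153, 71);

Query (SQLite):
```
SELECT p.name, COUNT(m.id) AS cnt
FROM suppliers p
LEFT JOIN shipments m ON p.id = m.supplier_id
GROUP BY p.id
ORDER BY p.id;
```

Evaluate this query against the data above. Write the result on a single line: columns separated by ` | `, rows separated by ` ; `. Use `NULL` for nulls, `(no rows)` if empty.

Vik | 2 ; Vik | 3 ; Raj | 2 ; Jun | 1

LEFT JOIN keeps every suppliers row; unmatched ones get NULL for shipments columns.
Group by suppliers.id and compute COUNT(m.id). COUNT(col) of an all-NULL group is 0.
  1: ids {4, 8} → COUNT(m.id)=2
  2: ids {2, 3, 5} → COUNT(m.id)=3
  3: ids {6, 7} → COUNT(m.id)=2
  4: ids {1} → COUNT(m.id)=1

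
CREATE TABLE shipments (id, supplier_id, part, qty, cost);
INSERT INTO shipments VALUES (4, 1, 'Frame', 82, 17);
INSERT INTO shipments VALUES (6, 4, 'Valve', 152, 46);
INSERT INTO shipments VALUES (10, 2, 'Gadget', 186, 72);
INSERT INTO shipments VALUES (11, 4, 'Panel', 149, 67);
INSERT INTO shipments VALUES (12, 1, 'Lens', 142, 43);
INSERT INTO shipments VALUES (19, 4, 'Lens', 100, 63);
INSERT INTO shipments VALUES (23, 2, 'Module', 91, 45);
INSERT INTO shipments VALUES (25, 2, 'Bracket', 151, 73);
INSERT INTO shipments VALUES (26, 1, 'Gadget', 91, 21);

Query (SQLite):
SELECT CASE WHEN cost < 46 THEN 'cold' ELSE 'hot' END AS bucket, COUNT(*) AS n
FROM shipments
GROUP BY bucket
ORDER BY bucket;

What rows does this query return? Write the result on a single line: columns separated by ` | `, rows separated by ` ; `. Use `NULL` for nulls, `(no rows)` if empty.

cold | 4 ; hot | 5

Bucket rows by cost < 46 → 'cold' else 'hot'; count each bucket.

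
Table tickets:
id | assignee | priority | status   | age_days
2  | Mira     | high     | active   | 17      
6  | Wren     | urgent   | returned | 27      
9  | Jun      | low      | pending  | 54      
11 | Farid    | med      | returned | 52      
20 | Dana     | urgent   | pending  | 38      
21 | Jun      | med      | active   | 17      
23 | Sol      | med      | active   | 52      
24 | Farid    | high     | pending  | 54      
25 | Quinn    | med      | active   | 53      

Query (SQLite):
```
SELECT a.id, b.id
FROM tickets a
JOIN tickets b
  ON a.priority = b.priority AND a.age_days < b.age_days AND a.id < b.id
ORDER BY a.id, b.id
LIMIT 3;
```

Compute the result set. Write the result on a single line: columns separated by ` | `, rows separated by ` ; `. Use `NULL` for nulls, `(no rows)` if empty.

2 | 24 ; 6 | 20 ; 11 | 25

Pairs (a,b) with same priority, a.age_days < b.age_days, a.id < b.id.
priority groups: high:{2,24} low:{9} med:{11,21,23,25} urgent:{6,20}
Ordered by (a.id, b.id); first 3.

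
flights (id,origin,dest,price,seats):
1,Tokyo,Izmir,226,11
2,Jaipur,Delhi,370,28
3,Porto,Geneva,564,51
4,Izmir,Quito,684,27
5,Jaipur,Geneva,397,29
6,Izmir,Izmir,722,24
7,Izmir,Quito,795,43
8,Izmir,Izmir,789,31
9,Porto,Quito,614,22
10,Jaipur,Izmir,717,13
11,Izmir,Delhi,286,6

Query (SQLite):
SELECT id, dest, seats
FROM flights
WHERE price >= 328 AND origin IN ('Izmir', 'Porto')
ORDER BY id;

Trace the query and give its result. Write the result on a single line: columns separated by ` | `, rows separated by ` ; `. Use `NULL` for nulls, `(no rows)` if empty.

3 | Geneva | 51 ; 4 | Quito | 27 ; 6 | Izmir | 24 ; 7 | Quito | 43 ; 8 | Izmir | 31 ; 9 | Quito | 22

price >= 328: ids {2, 3, 4, 5, 6, 7, 8, 9, 10}
origin IN ('Izmir', 'Porto'): ids {3, 4, 6, 7, 8, 9, 11}
Combine with AND.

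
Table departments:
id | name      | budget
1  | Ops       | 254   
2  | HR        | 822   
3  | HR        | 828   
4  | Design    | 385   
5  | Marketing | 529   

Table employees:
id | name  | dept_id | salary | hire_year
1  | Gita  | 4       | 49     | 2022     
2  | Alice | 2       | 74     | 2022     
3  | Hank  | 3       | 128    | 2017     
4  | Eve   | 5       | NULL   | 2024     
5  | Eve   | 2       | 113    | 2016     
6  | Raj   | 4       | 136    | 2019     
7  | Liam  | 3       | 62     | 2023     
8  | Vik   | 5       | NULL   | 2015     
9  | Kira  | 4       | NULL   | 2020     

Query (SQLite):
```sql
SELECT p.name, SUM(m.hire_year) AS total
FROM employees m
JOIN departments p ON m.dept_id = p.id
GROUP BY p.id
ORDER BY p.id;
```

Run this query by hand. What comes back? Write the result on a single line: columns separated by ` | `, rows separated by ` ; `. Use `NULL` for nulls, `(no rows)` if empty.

Join each employees row to its departments via dept_id.
Group joined rows by departments.id; compute SUM(m.hire_year) per group.
  2: ids {2, 5} → SUM(m.hire_year)=4038
  3: ids {3, 7} → SUM(m.hire_year)=4040
  4: ids {1, 6, 9} → SUM(m.hire_year)=6061
  5: ids {4, 8} → SUM(m.hire_year)=4039

HR | 4038 ; HR | 4040 ; Design | 6061 ; Marketing | 4039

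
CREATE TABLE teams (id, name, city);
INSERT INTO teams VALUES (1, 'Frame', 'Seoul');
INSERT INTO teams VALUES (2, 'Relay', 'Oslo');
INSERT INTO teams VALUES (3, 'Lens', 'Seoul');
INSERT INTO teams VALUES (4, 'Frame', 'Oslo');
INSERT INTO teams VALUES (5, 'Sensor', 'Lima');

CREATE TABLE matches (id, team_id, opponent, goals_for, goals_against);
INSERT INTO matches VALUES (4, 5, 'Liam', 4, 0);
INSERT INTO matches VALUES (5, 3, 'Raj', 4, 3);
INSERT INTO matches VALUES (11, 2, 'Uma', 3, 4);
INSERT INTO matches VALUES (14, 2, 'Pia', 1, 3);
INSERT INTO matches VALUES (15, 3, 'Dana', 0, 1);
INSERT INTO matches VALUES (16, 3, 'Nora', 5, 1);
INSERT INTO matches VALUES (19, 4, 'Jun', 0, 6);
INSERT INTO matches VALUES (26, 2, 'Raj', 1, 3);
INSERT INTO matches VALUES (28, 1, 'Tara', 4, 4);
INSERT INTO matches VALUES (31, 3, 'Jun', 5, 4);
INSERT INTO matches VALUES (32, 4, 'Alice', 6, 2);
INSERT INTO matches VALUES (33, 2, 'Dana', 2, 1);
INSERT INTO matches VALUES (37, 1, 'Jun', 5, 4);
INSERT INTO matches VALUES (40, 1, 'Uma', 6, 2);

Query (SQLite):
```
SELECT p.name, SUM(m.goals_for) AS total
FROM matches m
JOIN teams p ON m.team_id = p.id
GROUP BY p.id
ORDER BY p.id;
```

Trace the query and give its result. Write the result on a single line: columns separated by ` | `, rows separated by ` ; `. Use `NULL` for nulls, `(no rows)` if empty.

Join each matches row to its teams via team_id.
Group joined rows by teams.id; compute SUM(m.goals_for) per group.
  1: ids {28, 37, 40} → SUM(m.goals_for)=15
  2: ids {11, 14, 26, 33} → SUM(m.goals_for)=7
  3: ids {5, 15, 16, 31} → SUM(m.goals_for)=14
  4: ids {19, 32} → SUM(m.goals_for)=6
  5: ids {4} → SUM(m.goals_for)=4

Frame | 15 ; Relay | 7 ; Lens | 14 ; Frame | 6 ; Sensor | 4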